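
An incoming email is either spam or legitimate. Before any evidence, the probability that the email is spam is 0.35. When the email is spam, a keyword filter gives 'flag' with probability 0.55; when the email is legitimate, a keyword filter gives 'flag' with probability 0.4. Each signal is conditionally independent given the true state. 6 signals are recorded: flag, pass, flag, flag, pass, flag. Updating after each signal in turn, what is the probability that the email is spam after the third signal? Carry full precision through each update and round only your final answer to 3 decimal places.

Each posterior becomes the prior for the next update.
After 'flag': P(spam) = 0.55·0.3500 / (0.55·0.3500 + 0.4·0.6500) ≈ 0.4254
After 'pass': P(spam) = 0.45·0.4254 / (0.45·0.4254 + 0.6·0.5746) ≈ 0.3570
After 'flag': P(spam) = 0.55·0.3570 / (0.55·0.3570 + 0.4·0.6430) ≈ 0.4330

0.433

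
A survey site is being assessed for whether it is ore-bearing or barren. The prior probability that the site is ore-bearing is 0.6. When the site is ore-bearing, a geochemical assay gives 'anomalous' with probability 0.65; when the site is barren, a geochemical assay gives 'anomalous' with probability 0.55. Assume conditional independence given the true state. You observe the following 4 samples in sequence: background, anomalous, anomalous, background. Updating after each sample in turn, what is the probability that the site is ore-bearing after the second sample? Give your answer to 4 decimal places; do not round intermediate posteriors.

After 'background': P(ore) = 0.35·0.6000 / (0.35·0.6000 + 0.45·0.4000) ≈ 0.5385
After 'anomalous': P(ore) = 0.65·0.5385 / (0.65·0.5385 + 0.55·0.4615) ≈ 0.5796

0.5796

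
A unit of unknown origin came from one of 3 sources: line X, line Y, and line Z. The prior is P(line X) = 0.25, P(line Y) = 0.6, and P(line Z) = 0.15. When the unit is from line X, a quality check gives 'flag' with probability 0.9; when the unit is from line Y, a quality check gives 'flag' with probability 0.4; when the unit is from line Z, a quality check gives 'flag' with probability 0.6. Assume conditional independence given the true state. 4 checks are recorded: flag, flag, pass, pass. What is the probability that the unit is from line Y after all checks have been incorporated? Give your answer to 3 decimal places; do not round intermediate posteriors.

0.764

After 'flag': normaliser = 0.9·0.2500 + 0.4·0.6000 + 0.6·0.1500; P(line X) ≈ 0.4054, P(line Y) ≈ 0.4324, P(line Z) ≈ 0.1622
After 'flag': normaliser = 0.9·0.4054 + 0.4·0.4324 + 0.6·0.1622; P(line X) ≈ 0.5745, P(line Y) ≈ 0.2723, P(line Z) ≈ 0.1532
After 'pass': normaliser = 0.1·0.5745 + 0.6·0.2723 + 0.4·0.1532; P(line X) ≈ 0.2036, P(line Y) ≈ 0.5792, P(line Z) ≈ 0.2172
After 'pass': normaliser = 0.1·0.2036 + 0.6·0.5792 + 0.4·0.2172; P(line X) ≈ 0.0448, P(line Y) ≈ 0.7642, P(line Z) ≈ 0.1910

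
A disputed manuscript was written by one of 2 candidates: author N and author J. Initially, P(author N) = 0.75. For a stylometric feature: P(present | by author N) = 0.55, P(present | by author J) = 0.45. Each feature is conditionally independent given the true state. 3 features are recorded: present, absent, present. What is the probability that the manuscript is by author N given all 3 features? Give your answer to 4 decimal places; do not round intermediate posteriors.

0.7857

After 'present': P(author N) = 0.55·0.7500 / (0.55·0.7500 + 0.45·0.2500) ≈ 0.7857
After 'absent': P(author N) = 0.45·0.7857 / (0.45·0.7857 + 0.55·0.2143) ≈ 0.7500
After 'present': P(author N) = 0.55·0.7500 / (0.55·0.7500 + 0.45·0.2500) ≈ 0.7857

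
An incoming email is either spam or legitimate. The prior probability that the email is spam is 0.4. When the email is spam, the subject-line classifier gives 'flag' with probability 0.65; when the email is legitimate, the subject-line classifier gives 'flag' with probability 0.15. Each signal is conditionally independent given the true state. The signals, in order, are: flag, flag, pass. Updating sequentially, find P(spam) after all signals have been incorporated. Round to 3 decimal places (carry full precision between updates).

0.838

Apply Bayes' rule sequentially, carrying P(spam) forward.
After 'flag': P(spam) = 0.65·0.4000 / (0.65·0.4000 + 0.15·0.6000) ≈ 0.7429
After 'flag': P(spam) = 0.65·0.7429 / (0.65·0.7429 + 0.15·0.2571) ≈ 0.9260
After 'pass': P(spam) = 0.35·0.9260 / (0.35·0.9260 + 0.85·0.0740) ≈ 0.8375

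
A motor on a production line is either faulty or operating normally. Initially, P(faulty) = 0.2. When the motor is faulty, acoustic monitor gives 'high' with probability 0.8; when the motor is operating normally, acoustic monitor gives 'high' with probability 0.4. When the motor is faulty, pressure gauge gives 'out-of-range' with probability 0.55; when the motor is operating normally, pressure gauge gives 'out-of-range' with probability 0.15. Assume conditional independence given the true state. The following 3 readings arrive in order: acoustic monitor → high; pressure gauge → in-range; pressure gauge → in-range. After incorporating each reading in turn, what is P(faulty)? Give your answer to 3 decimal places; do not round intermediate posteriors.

Apply Bayes' rule sequentially, carrying P(faulty) forward.
After acoustic monitor='high': P(faulty) = 0.8·0.2000 / (0.8·0.2000 + 0.4·0.8000) ≈ 0.3333
After pressure gauge='in-range': P(faulty) = 0.45·0.3333 / (0.45·0.3333 + 0.85·0.6667) ≈ 0.2093
After pressure gauge='in-range': P(faulty) = 0.45·0.2093 / (0.45·0.2093 + 0.85·0.7907) ≈ 0.1229

0.123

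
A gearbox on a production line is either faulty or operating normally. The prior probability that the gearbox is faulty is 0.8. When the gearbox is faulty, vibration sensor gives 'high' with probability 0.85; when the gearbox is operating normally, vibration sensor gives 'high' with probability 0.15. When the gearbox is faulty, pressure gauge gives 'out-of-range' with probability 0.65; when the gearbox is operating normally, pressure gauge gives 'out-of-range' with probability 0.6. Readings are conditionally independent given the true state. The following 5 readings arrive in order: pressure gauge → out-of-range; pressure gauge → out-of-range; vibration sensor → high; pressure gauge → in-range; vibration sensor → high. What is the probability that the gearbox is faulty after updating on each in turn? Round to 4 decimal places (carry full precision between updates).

0.9925

Apply Bayes' rule sequentially, carrying P(faulty) forward.
After pressure gauge='out-of-range': P(faulty) = 0.65·0.8000 / (0.65·0.8000 + 0.6·0.2000) ≈ 0.8125
After pressure gauge='out-of-range': P(faulty) = 0.65·0.8125 / (0.65·0.8125 + 0.6·0.1875) ≈ 0.8244
After vibration sensor='high': P(faulty) = 0.85·0.8244 / (0.85·0.8244 + 0.15·0.1756) ≈ 0.9638
After pressure gauge='in-range': P(faulty) = 0.35·0.9638 / (0.35·0.9638 + 0.4·0.0362) ≈ 0.9588
After vibration sensor='high': P(faulty) = 0.85·0.9588 / (0.85·0.9588 + 0.15·0.0412) ≈ 0.9925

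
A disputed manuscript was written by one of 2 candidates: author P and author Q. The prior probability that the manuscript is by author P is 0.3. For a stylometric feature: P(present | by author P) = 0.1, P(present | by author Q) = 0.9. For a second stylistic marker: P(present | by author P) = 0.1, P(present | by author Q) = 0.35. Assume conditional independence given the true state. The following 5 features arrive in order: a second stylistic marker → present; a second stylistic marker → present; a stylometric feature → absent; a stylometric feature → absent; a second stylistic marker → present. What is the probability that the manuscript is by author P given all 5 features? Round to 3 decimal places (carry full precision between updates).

After a second stylistic marker='present': P(author P) = 0.1·0.3000 / (0.1·0.3000 + 0.35·0.7000) ≈ 0.1091
After a second stylistic marker='present': P(author P) = 0.1·0.1091 / (0.1·0.1091 + 0.35·0.8909) ≈ 0.0338
After a stylometric feature='absent': P(author P) = 0.9·0.0338 / (0.9·0.0338 + 0.1·0.9662) ≈ 0.2395
After a stylometric feature='absent': P(author P) = 0.9·0.2395 / (0.9·0.2395 + 0.1·0.7605) ≈ 0.7392
After a second stylistic marker='present': P(author P) = 0.1·0.7392 / (0.1·0.7392 + 0.35·0.2608) ≈ 0.4474

0.447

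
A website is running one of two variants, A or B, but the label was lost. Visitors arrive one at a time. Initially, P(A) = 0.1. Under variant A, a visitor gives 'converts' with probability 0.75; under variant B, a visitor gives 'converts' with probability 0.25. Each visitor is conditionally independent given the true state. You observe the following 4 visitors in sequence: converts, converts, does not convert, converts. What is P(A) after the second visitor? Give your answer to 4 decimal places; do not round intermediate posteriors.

0.5000

After 'converts': P(A) = 0.75·0.1000 / (0.75·0.1000 + 0.25·0.9000) ≈ 0.2500
After 'converts': P(A) = 0.75·0.2500 / (0.75·0.2500 + 0.25·0.7500) ≈ 0.5000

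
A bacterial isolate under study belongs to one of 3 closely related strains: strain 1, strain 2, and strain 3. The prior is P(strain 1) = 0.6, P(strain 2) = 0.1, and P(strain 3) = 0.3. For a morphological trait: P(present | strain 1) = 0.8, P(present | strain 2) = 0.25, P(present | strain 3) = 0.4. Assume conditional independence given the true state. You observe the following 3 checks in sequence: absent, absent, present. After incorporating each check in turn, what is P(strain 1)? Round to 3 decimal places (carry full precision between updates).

After 'absent': normaliser = 0.2·0.6000 + 0.75·0.1000 + 0.6·0.3000; P(strain 1) ≈ 0.3200, P(strain 2) ≈ 0.2000, P(strain 3) ≈ 0.4800
After 'absent': normaliser = 0.2·0.3200 + 0.75·0.2000 + 0.6·0.4800; P(strain 1) ≈ 0.1275, P(strain 2) ≈ 0.2988, P(strain 3) ≈ 0.5737
After 'present': normaliser = 0.8·0.1275 + 0.25·0.2988 + 0.4·0.5737; P(strain 1) ≈ 0.2511, P(strain 2) ≈ 0.1839, P(strain 3) ≈ 0.5650

0.251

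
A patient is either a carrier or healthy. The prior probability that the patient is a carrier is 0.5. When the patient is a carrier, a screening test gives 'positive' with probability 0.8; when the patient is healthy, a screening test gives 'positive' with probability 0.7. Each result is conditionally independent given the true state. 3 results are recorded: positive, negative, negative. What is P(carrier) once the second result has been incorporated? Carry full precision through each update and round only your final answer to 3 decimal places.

0.432

After 'positive': P(carrier) = 0.8·0.5000 / (0.8·0.5000 + 0.7·0.5000) ≈ 0.5333
After 'negative': P(carrier) = 0.2·0.5333 / (0.2·0.5333 + 0.3·0.4667) ≈ 0.4324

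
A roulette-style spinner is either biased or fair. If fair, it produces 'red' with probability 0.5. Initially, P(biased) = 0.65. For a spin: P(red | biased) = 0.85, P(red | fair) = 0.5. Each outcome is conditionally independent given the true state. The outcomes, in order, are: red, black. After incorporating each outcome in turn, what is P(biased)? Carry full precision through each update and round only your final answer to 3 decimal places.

After 'red': P(biased) = 0.85·0.6500 / (0.85·0.6500 + 0.5·0.3500) ≈ 0.7595
After 'black': P(biased) = 0.15·0.7595 / (0.15·0.7595 + 0.5·0.2405) ≈ 0.4864

0.486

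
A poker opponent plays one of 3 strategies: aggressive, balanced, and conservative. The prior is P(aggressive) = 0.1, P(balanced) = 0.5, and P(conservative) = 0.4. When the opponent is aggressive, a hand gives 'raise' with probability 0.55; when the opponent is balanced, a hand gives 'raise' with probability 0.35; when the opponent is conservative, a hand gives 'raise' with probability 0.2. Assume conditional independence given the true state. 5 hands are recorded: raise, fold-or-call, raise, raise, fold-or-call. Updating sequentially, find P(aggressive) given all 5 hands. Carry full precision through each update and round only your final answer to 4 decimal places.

0.2328

Each posterior becomes the prior for the next update.
After 'raise': normaliser = 0.55·0.1000 + 0.35·0.5000 + 0.2·0.4000; P(aggressive) ≈ 0.1774, P(balanced) ≈ 0.5645, P(conservative) ≈ 0.2581
After 'fold-or-call': normaliser = 0.45·0.1774 + 0.65·0.5645 + 0.8·0.2581; P(aggressive) ≈ 0.1222, P(balanced) ≈ 0.5617, P(conservative) ≈ 0.3160
After 'raise': normaliser = 0.55·0.1222 + 0.35·0.5617 + 0.2·0.3160; P(aggressive) ≈ 0.2055, P(balanced) ≈ 0.6012, P(conservative) ≈ 0.1933
After 'raise': normaliser = 0.55·0.2055 + 0.35·0.6012 + 0.2·0.1933; P(aggressive) ≈ 0.3122, P(balanced) ≈ 0.5811, P(conservative) ≈ 0.1068
After 'fold-or-call': normaliser = 0.45·0.3122 + 0.65·0.5811 + 0.8·0.1068; P(aggressive) ≈ 0.2328, P(balanced) ≈ 0.6257, P(conservative) ≈ 0.1415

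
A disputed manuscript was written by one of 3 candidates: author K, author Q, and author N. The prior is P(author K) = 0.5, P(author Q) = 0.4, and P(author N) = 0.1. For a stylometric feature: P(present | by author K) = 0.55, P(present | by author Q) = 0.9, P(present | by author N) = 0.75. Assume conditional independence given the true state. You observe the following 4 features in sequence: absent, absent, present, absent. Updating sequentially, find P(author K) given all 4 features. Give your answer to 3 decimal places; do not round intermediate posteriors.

After 'absent': normaliser = 0.45·0.5000 + 0.1·0.4000 + 0.25·0.1000; P(author K) ≈ 0.7759, P(author Q) ≈ 0.1379, P(author N) ≈ 0.0862
After 'absent': normaliser = 0.45·0.7759 + 0.1·0.1379 + 0.25·0.0862; P(author K) ≈ 0.9081, P(author Q) ≈ 0.0359, P(author N) ≈ 0.0561
After 'present': normaliser = 0.55·0.9081 + 0.9·0.0359 + 0.75·0.0561; P(author K) ≈ 0.8705, P(author Q) ≈ 0.0563, P(author N) ≈ 0.0733
After 'absent': normaliser = 0.45·0.8705 + 0.1·0.0563 + 0.25·0.0733; P(author K) ≈ 0.9424, P(author Q) ≈ 0.0135, P(author N) ≈ 0.0441

0.942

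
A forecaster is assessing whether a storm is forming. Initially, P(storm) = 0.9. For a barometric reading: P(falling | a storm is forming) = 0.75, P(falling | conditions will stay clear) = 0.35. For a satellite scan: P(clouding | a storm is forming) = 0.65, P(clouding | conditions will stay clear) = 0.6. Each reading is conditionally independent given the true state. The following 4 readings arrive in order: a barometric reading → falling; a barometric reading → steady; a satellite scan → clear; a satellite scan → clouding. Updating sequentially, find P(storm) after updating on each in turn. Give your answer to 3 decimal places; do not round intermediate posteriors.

0.875

After a barometric reading='falling': P(storm) = 0.75·0.9000 / (0.75·0.9000 + 0.35·0.1000) ≈ 0.9507
After a barometric reading='steady': P(storm) = 0.25·0.9507 / (0.25·0.9507 + 0.65·0.0493) ≈ 0.8812
After a satellite scan='clear': P(storm) = 0.35·0.8812 / (0.35·0.8812 + 0.4·0.1188) ≈ 0.8665
After a satellite scan='clouding': P(storm) = 0.65·0.8665 / (0.65·0.8665 + 0.6·0.1335) ≈ 0.8755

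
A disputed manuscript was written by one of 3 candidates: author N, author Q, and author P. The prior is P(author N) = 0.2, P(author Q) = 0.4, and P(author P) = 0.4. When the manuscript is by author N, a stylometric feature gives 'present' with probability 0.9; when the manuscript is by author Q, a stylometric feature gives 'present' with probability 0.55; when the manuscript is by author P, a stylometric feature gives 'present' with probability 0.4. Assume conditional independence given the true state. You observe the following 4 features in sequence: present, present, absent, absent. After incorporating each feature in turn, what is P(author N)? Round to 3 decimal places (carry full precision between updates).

After 'present': normaliser = 0.9·0.2000 + 0.55·0.4000 + 0.4·0.4000; P(author N) ≈ 0.3214, P(author Q) ≈ 0.3929, P(author P) ≈ 0.2857
After 'present': normaliser = 0.9·0.3214 + 0.55·0.3929 + 0.4·0.2857; P(author N) ≈ 0.4669, P(author Q) ≈ 0.3487, P(author P) ≈ 0.1844
After 'absent': normaliser = 0.1·0.4669 + 0.45·0.3487 + 0.6·0.1844; P(author N) ≈ 0.1486, P(author Q) ≈ 0.4993, P(author P) ≈ 0.3521
After 'absent': normaliser = 0.1·0.1486 + 0.45·0.4993 + 0.6·0.3521; P(author N) ≈ 0.0330, P(author Q) ≈ 0.4984, P(author P) ≈ 0.4686

0.033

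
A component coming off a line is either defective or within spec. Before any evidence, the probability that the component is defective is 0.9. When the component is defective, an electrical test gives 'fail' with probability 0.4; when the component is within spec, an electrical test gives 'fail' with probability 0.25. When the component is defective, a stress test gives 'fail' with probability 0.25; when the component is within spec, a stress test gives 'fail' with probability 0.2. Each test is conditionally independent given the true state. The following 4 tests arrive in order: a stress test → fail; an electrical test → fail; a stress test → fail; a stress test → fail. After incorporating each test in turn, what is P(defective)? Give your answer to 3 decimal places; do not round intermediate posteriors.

After a stress test='fail': P(defective) = 0.25·0.9000 / (0.25·0.9000 + 0.2·0.1000) ≈ 0.9184
After an electrical test='fail': P(defective) = 0.4·0.9184 / (0.4·0.9184 + 0.25·0.0816) ≈ 0.9474
After a stress test='fail': P(defective) = 0.25·0.9474 / (0.25·0.9474 + 0.2·0.0526) ≈ 0.9574
After a stress test='fail': P(defective) = 0.25·0.9574 / (0.25·0.9574 + 0.2·0.0426) ≈ 0.9657

0.966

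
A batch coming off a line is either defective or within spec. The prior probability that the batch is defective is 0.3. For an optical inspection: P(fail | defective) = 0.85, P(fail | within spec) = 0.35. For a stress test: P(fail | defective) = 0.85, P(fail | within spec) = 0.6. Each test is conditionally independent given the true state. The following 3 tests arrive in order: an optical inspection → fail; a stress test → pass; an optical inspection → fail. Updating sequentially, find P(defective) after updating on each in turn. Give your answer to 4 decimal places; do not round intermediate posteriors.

0.4866

After an optical inspection='fail': P(defective) = 0.85·0.3000 / (0.85·0.3000 + 0.35·0.7000) ≈ 0.5100
After a stress test='pass': P(defective) = 0.15·0.5100 / (0.15·0.5100 + 0.4·0.4900) ≈ 0.2807
After an optical inspection='fail': P(defective) = 0.85·0.2807 / (0.85·0.2807 + 0.35·0.7193) ≈ 0.4866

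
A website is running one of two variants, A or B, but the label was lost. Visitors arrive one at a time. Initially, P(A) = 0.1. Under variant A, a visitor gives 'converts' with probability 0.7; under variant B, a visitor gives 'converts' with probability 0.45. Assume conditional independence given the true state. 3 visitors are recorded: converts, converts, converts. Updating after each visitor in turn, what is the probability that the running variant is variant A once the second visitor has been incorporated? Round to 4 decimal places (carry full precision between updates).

After 'converts': P(A) = 0.7·0.1000 / (0.7·0.1000 + 0.45·0.9000) ≈ 0.1474
After 'converts': P(A) = 0.7·0.1474 / (0.7·0.1474 + 0.45·0.8526) ≈ 0.2119

0.2119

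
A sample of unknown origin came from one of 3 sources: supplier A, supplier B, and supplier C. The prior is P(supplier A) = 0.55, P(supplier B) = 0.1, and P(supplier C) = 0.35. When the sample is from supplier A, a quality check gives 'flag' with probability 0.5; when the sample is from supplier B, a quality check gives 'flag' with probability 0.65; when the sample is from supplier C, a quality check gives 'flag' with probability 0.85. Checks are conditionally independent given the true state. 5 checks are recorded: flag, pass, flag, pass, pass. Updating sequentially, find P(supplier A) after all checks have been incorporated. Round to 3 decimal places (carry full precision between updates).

After 'flag': normaliser = 0.5·0.5500 + 0.65·0.1000 + 0.85·0.3500; P(supplier A) ≈ 0.4314, P(supplier B) ≈ 0.1020, P(supplier C) ≈ 0.4667
After 'pass': normaliser = 0.5·0.4314 + 0.35·0.1020 + 0.15·0.4667; P(supplier A) ≈ 0.6711, P(supplier B) ≈ 0.1110, P(supplier C) ≈ 0.2178
After 'flag': normaliser = 0.5·0.6711 + 0.65·0.1110 + 0.85·0.2178; P(supplier A) ≈ 0.5660, P(supplier B) ≈ 0.1217, P(supplier C) ≈ 0.3123
After 'pass': normaliser = 0.5·0.5660 + 0.35·0.1217 + 0.15·0.3123; P(supplier A) ≈ 0.7598, P(supplier B) ≈ 0.1144, P(supplier C) ≈ 0.1258
After 'pass': normaliser = 0.5·0.7598 + 0.35·0.1144 + 0.15·0.1258; P(supplier A) ≈ 0.8658, P(supplier B) ≈ 0.0912, P(supplier C) ≈ 0.0430

0.866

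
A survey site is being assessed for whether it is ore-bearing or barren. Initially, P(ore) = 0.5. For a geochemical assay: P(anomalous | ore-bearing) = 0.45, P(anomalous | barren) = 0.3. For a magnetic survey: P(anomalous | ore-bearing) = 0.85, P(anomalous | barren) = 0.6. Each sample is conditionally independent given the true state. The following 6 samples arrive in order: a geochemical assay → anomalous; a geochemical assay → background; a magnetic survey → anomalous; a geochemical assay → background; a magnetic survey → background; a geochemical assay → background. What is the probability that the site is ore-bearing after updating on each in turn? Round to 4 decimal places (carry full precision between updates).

0.2788

After a geochemical assay='anomalous': P(ore) = 0.45·0.5000 / (0.45·0.5000 + 0.3·0.5000) ≈ 0.6000
After a geochemical assay='background': P(ore) = 0.55·0.6000 / (0.55·0.6000 + 0.7·0.4000) ≈ 0.5410
After a magnetic survey='anomalous': P(ore) = 0.85·0.5410 / (0.85·0.5410 + 0.6·0.4590) ≈ 0.6254
After a geochemical assay='background': P(ore) = 0.55·0.6254 / (0.55·0.6254 + 0.7·0.3746) ≈ 0.5674
After a magnetic survey='background': P(ore) = 0.15·0.5674 / (0.15·0.5674 + 0.4·0.4326) ≈ 0.3297
After a geochemical assay='background': P(ore) = 0.55·0.3297 / (0.55·0.3297 + 0.7·0.6703) ≈ 0.2788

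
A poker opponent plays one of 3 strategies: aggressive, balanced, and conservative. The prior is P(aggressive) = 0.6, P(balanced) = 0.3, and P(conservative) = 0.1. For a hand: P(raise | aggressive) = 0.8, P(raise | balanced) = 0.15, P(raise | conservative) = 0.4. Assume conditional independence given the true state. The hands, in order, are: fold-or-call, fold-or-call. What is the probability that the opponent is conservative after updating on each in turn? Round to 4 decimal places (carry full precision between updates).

Each posterior becomes the prior for the next update.
After 'fold-or-call': normaliser = 0.2·0.6000 + 0.85·0.3000 + 0.6·0.1000; P(aggressive) ≈ 0.2759, P(balanced) ≈ 0.5862, P(conservative) ≈ 0.1379
After 'fold-or-call': normaliser = 0.2·0.2759 + 0.85·0.5862 + 0.6·0.1379; P(aggressive) ≈ 0.0867, P(balanced) ≈ 0.7832, P(conservative) ≈ 0.1301

0.1301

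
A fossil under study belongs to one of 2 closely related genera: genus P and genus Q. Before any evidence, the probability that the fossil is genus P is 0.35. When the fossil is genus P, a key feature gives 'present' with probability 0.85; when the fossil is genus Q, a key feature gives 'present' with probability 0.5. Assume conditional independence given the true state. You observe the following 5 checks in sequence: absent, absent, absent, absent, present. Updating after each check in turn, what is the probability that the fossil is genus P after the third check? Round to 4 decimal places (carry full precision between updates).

0.0143

Apply Bayes' rule sequentially, carrying P(genus P) forward.
After 'absent': P(genus P) = 0.15·0.3500 / (0.15·0.3500 + 0.5·0.6500) ≈ 0.1391
After 'absent': P(genus P) = 0.15·0.1391 / (0.15·0.1391 + 0.5·0.8609) ≈ 0.0462
After 'absent': P(genus P) = 0.15·0.0462 / (0.15·0.0462 + 0.5·0.9538) ≈ 0.0143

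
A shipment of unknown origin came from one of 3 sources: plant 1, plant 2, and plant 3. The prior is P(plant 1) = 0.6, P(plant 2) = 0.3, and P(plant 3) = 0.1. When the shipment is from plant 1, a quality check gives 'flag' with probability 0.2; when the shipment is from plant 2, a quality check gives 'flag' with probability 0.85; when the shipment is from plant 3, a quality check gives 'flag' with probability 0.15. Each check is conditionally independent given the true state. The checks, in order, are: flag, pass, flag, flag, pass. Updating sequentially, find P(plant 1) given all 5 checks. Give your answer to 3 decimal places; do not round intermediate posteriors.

0.412

After 'flag': normaliser = 0.2·0.6000 + 0.85·0.3000 + 0.15·0.1000; P(plant 1) ≈ 0.3077, P(plant 2) ≈ 0.6538, P(plant 3) ≈ 0.0385
After 'pass': normaliser = 0.8·0.3077 + 0.15·0.6538 + 0.85·0.0385; P(plant 1) ≈ 0.6531, P(plant 2) ≈ 0.2602, P(plant 3) ≈ 0.0867
After 'flag': normaliser = 0.2·0.6531 + 0.85·0.2602 + 0.15·0.0867; P(plant 1) ≈ 0.3580, P(plant 2) ≈ 0.6063, P(plant 3) ≈ 0.0357
After 'flag': normaliser = 0.2·0.3580 + 0.85·0.6063 + 0.15·0.0357; P(plant 1) ≈ 0.1209, P(plant 2) ≈ 0.8701, P(plant 3) ≈ 0.0090
After 'pass': normaliser = 0.8·0.1209 + 0.15·0.8701 + 0.85·0.0090; P(plant 1) ≈ 0.4117, P(plant 2) ≈ 0.5556, P(plant 3) ≈ 0.0327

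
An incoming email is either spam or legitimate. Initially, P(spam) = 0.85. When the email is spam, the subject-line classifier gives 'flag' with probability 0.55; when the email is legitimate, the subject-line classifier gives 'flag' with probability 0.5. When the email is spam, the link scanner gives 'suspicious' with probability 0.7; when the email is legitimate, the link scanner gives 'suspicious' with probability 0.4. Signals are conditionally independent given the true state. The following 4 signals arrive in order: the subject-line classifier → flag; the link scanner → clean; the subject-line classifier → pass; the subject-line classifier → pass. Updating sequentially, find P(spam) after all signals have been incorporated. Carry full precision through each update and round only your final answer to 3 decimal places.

After the subject-line classifier='flag': P(spam) = 0.55·0.8500 / (0.55·0.8500 + 0.5·0.1500) ≈ 0.8618
After the link scanner='clean': P(spam) = 0.3·0.8618 / (0.3·0.8618 + 0.6·0.1382) ≈ 0.7571
After the subject-line classifier='pass': P(spam) = 0.45·0.7571 / (0.45·0.7571 + 0.5·0.2429) ≈ 0.7372
After the subject-line classifier='pass': P(spam) = 0.45·0.7372 / (0.45·0.7372 + 0.5·0.2628) ≈ 0.7163

0.716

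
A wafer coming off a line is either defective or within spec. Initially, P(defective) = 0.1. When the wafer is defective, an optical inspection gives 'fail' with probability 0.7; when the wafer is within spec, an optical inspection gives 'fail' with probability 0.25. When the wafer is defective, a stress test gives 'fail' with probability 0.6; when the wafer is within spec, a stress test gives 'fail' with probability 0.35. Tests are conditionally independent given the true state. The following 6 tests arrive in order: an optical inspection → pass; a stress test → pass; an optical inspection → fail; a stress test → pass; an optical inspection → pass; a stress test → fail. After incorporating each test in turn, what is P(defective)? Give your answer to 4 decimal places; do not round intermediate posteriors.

Apply Bayes' rule sequentially, carrying P(defective) forward.
After an optical inspection='pass': P(defective) = 0.3·0.1000 / (0.3·0.1000 + 0.75·0.9000) ≈ 0.0426
After a stress test='pass': P(defective) = 0.4·0.0426 / (0.4·0.0426 + 0.65·0.9574) ≈ 0.0266
After an optical inspection='fail': P(defective) = 0.7·0.0266 / (0.7·0.0266 + 0.25·0.9734) ≈ 0.0711
After a stress test='pass': P(defective) = 0.4·0.0711 / (0.4·0.0711 + 0.65·0.9289) ≈ 0.0450
After an optical inspection='pass': P(defective) = 0.3·0.0450 / (0.3·0.0450 + 0.75·0.9550) ≈ 0.0185
After a stress test='fail': P(defective) = 0.6·0.0185 / (0.6·0.0185 + 0.35·0.9815) ≈ 0.0313

0.0313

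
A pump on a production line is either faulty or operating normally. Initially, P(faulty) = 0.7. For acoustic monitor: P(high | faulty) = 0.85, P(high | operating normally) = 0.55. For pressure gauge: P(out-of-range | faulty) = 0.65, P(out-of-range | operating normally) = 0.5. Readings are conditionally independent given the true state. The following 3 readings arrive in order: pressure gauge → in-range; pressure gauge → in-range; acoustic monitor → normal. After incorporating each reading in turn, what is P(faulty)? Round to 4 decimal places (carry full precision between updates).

0.2759

After pressure gauge='in-range': P(faulty) = 0.35·0.7000 / (0.35·0.7000 + 0.5·0.3000) ≈ 0.6203
After pressure gauge='in-range': P(faulty) = 0.35·0.6203 / (0.35·0.6203 + 0.5·0.3797) ≈ 0.5334
After acoustic monitor='normal': P(faulty) = 0.15·0.5334 / (0.15·0.5334 + 0.45·0.4666) ≈ 0.2759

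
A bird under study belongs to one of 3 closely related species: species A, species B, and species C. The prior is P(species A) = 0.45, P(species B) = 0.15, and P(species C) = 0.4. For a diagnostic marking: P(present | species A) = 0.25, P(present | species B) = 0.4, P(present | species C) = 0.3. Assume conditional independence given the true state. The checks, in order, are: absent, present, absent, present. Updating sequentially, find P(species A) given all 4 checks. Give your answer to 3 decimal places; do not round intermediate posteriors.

0.376

After 'absent': normaliser = 0.75·0.4500 + 0.6·0.1500 + 0.7·0.4000; P(species A) ≈ 0.4770, P(species B) ≈ 0.1272, P(species C) ≈ 0.3958
After 'present': normaliser = 0.25·0.4770 + 0.4·0.1272 + 0.3·0.3958; P(species A) ≈ 0.4128, P(species B) ≈ 0.1761, P(species C) ≈ 0.4110
After 'absent': normaliser = 0.75·0.4128 + 0.6·0.1761 + 0.7·0.4110; P(species A) ≈ 0.4404, P(species B) ≈ 0.1503, P(species C) ≈ 0.4092
After 'present': normaliser = 0.25·0.4404 + 0.4·0.1503 + 0.3·0.4092; P(species A) ≈ 0.3758, P(species B) ≈ 0.2052, P(species C) ≈ 0.4190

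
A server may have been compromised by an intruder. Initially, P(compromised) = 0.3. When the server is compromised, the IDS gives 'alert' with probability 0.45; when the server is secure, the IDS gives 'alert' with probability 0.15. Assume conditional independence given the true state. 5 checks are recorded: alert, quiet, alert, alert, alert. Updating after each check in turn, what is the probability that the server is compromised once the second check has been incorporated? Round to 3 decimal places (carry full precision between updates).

0.454

Each posterior becomes the prior for the next update.
After 'alert': P(compromised) = 0.45·0.3000 / (0.45·0.3000 + 0.15·0.7000) ≈ 0.5625
After 'quiet': P(compromised) = 0.55·0.5625 / (0.55·0.5625 + 0.85·0.4375) ≈ 0.4541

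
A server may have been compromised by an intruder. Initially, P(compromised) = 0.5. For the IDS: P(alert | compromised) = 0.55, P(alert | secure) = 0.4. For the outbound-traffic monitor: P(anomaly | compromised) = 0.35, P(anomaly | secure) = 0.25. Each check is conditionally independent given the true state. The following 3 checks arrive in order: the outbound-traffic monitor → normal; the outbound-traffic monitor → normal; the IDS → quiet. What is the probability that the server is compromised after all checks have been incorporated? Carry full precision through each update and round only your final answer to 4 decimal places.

0.3603

After the outbound-traffic monitor='normal': P(compromised) = 0.65·0.5000 / (0.65·0.5000 + 0.75·0.5000) ≈ 0.4643
After the outbound-traffic monitor='normal': P(compromised) = 0.65·0.4643 / (0.65·0.4643 + 0.75·0.5357) ≈ 0.4289
After the IDS='quiet': P(compromised) = 0.45·0.4289 / (0.45·0.4289 + 0.6·0.5711) ≈ 0.3603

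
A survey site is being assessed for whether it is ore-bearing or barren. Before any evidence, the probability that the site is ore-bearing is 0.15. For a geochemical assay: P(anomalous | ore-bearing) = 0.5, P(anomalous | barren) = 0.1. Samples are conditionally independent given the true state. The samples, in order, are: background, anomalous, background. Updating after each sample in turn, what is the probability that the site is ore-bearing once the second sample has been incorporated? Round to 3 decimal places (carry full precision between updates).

0.329

After 'background': P(ore) = 0.5·0.1500 / (0.5·0.1500 + 0.9·0.8500) ≈ 0.0893
After 'anomalous': P(ore) = 0.5·0.0893 / (0.5·0.0893 + 0.1·0.9107) ≈ 0.3289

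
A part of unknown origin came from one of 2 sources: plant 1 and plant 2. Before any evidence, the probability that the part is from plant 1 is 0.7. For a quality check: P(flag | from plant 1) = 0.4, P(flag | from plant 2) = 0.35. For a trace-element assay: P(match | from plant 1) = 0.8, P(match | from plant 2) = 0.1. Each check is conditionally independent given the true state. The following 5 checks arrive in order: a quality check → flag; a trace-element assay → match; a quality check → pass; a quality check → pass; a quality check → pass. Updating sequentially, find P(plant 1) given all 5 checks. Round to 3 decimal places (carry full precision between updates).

0.944

Apply Bayes' rule sequentially, carrying P(plant 1) forward.
After a quality check='flag': P(plant 1) = 0.4·0.7000 / (0.4·0.7000 + 0.35·0.3000) ≈ 0.7273
After a trace-element assay='match': P(plant 1) = 0.8·0.7273 / (0.8·0.7273 + 0.1·0.2727) ≈ 0.9552
After a quality check='pass': P(plant 1) = 0.6·0.9552 / (0.6·0.9552 + 0.65·0.0448) ≈ 0.9517
After a quality check='pass': P(plant 1) = 0.6·0.9517 / (0.6·0.9517 + 0.65·0.0483) ≈ 0.9479
After a quality check='pass': P(plant 1) = 0.6·0.9479 / (0.6·0.9479 + 0.65·0.0521) ≈ 0.9438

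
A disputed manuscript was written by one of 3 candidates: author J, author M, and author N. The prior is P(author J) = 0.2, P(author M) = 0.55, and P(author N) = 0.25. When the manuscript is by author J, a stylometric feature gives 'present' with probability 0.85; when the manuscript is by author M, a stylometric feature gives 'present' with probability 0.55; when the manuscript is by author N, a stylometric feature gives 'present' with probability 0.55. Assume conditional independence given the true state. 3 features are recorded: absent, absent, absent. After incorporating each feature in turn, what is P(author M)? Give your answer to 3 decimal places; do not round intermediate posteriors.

0.681

After 'absent': normaliser = 0.15·0.2000 + 0.45·0.5500 + 0.45·0.2500; P(author J) ≈ 0.0769, P(author M) ≈ 0.6346, P(author N) ≈ 0.2885
After 'absent': normaliser = 0.15·0.0769 + 0.45·0.6346 + 0.45·0.2885; P(author J) ≈ 0.0270, P(author M) ≈ 0.6689, P(author N) ≈ 0.3041
After 'absent': normaliser = 0.15·0.0270 + 0.45·0.6689 + 0.45·0.3041; P(author J) ≈ 0.0092, P(author M) ≈ 0.6812, P(author N) ≈ 0.3096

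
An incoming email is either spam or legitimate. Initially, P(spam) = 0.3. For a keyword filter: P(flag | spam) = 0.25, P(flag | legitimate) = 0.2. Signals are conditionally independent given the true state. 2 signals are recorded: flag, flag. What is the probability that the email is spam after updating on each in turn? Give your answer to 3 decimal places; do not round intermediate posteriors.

0.401

After 'flag': P(spam) = 0.25·0.3000 / (0.25·0.3000 + 0.2·0.7000) ≈ 0.3488
After 'flag': P(spam) = 0.25·0.3488 / (0.25·0.3488 + 0.2·0.6512) ≈ 0.4011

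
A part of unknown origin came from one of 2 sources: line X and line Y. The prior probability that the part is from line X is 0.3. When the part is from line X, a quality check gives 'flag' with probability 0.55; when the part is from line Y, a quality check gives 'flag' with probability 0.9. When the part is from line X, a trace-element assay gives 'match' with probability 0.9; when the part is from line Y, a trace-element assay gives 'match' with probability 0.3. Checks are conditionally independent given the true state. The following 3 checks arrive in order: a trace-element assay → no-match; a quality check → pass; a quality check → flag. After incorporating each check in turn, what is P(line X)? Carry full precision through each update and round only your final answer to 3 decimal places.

After a trace-element assay='no-match': P(line X) = 0.1·0.3000 / (0.1·0.3000 + 0.7·0.7000) ≈ 0.0577
After a quality check='pass': P(line X) = 0.45·0.0577 / (0.45·0.0577 + 0.1·0.9423) ≈ 0.2160
After a quality check='flag': P(line X) = 0.55·0.2160 / (0.55·0.2160 + 0.9·0.7840) ≈ 0.1441

0.144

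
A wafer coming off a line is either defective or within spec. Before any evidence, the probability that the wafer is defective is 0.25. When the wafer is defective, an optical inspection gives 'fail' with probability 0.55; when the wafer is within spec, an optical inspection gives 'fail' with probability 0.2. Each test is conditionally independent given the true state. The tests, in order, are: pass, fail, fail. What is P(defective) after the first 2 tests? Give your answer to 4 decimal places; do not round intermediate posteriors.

Each posterior becomes the prior for the next update.
After 'pass': P(defective) = 0.45·0.2500 / (0.45·0.2500 + 0.8·0.7500) ≈ 0.1579
After 'fail': P(defective) = 0.55·0.1579 / (0.55·0.1579 + 0.2·0.8421) ≈ 0.3402

0.3402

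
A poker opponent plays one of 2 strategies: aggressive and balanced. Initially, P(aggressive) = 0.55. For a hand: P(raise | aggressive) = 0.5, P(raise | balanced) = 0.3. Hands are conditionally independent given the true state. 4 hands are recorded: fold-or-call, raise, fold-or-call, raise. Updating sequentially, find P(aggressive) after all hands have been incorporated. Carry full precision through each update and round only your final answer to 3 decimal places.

After 'fold-or-call': P(aggressive) = 0.5·0.5500 / (0.5·0.5500 + 0.7·0.4500) ≈ 0.4661
After 'raise': P(aggressive) = 0.5·0.4661 / (0.5·0.4661 + 0.3·0.5339) ≈ 0.5927
After 'fold-or-call': P(aggressive) = 0.5·0.5927 / (0.5·0.5927 + 0.7·0.4073) ≈ 0.5096
After 'raise': P(aggressive) = 0.5·0.5096 / (0.5·0.5096 + 0.3·0.4904) ≈ 0.6340

0.634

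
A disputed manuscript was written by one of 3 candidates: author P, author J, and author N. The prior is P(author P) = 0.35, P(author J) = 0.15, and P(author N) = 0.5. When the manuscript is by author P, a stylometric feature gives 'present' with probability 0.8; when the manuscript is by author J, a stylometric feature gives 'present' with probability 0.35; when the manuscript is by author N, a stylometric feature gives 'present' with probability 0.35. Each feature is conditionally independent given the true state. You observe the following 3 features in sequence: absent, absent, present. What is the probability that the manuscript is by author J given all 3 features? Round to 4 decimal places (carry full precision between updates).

Each posterior becomes the prior for the next update.
After 'absent': normaliser = 0.2·0.3500 + 0.65·0.1500 + 0.65·0.5000; P(author P) ≈ 0.1421, P(author J) ≈ 0.1980, P(author N) ≈ 0.6599
After 'absent': normaliser = 0.2·0.1421 + 0.65·0.1980 + 0.65·0.6599; P(author P) ≈ 0.0485, P(author J) ≈ 0.2196, P(author N) ≈ 0.7319
After 'present': normaliser = 0.8·0.0485 + 0.35·0.2196 + 0.35·0.7319; P(author P) ≈ 0.1044, P(author J) ≈ 0.2067, P(author N) ≈ 0.6890

0.2067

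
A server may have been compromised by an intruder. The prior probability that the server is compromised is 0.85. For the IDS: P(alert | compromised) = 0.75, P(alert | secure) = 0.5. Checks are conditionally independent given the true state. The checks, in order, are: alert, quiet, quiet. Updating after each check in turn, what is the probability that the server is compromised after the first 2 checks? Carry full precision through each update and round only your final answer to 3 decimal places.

After 'alert': P(compromised) = 0.75·0.8500 / (0.75·0.8500 + 0.5·0.1500) ≈ 0.8947
After 'quiet': P(compromised) = 0.25·0.8947 / (0.25·0.8947 + 0.5·0.1053) ≈ 0.8095

0.810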